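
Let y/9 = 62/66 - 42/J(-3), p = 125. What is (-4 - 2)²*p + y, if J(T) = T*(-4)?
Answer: 98493/22 ≈ 4477.0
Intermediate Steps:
J(T) = -4*T
y = -507/22 (y = 9*(62/66 - 42/((-4*(-3)))) = 9*(62*(1/66) - 42/12) = 9*(31/33 - 42*1/12) = 9*(31/33 - 7/2) = 9*(-169/66) = -507/22 ≈ -23.045)
(-4 - 2)²*p + y = (-4 - 2)²*125 - 507/22 = (-6)²*125 - 507/22 = 36*125 - 507/22 = 4500 - 507/22 = 98493/22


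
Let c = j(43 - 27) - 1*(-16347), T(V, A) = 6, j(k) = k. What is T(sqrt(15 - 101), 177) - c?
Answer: -16357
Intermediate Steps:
c = 16363 (c = (43 - 27) - 1*(-16347) = 16 + 16347 = 16363)
T(sqrt(15 - 101), 177) - c = 6 - 1*16363 = 6 - 16363 = -16357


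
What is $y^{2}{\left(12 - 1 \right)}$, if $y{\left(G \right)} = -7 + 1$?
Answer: $36$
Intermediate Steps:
$y{\left(G \right)} = -6$
$y^{2}{\left(12 - 1 \right)} = \left(-6\right)^{2} = 36$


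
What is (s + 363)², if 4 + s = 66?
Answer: 180625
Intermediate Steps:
s = 62 (s = -4 + 66 = 62)
(s + 363)² = (62 + 363)² = 425² = 180625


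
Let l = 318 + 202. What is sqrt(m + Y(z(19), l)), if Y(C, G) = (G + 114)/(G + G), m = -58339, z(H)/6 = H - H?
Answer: I*sqrt(3943675190)/260 ≈ 241.53*I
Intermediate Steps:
z(H) = 0 (z(H) = 6*(H - H) = 6*0 = 0)
l = 520
Y(C, G) = (114 + G)/(2*G) (Y(C, G) = (114 + G)/((2*G)) = (114 + G)*(1/(2*G)) = (114 + G)/(2*G))
sqrt(m + Y(z(19), l)) = sqrt(-58339 + (1/2)*(114 + 520)/520) = sqrt(-58339 + (1/2)*(1/520)*634) = sqrt(-58339 + 317/520) = sqrt(-30335963/520) = I*sqrt(3943675190)/260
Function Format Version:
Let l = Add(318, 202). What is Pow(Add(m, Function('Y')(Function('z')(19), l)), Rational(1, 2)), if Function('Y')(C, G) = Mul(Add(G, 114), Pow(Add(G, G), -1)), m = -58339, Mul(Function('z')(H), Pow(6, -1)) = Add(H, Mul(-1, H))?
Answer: Mul(Rational(1, 260), I, Pow(3943675190, Rational(1, 2))) ≈ Mul(241.53, I)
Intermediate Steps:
Function('z')(H) = 0 (Function('z')(H) = Mul(6, Add(H, Mul(-1, H))) = Mul(6, 0) = 0)
l = 520
Function('Y')(C, G) = Mul(Rational(1, 2), Pow(G, -1), Add(114, G)) (Function('Y')(C, G) = Mul(Add(114, G), Pow(Mul(2, G), -1)) = Mul(Add(114, G), Mul(Rational(1, 2), Pow(G, -1))) = Mul(Rational(1, 2), Pow(G, -1), Add(114, G)))
Pow(Add(m, Function('Y')(Function('z')(19), l)), Rational(1, 2)) = Pow(Add(-58339, Mul(Rational(1, 2), Pow(520, -1), Add(114, 520))), Rational(1, 2)) = Pow(Add(-58339, Mul(Rational(1, 2), Rational(1, 520), 634)), Rational(1, 2)) = Pow(Add(-58339, Rational(317, 520)), Rational(1, 2)) = Pow(Rational(-30335963, 520), Rational(1, 2)) = Mul(Rational(1, 260), I, Pow(3943675190, Rational(1, 2)))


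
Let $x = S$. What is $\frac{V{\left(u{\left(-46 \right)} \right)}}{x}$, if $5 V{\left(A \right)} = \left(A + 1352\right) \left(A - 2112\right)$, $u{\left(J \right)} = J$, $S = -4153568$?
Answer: $\frac{704587}{5191960} \approx 0.13571$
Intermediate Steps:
$x = -4153568$
$V{\left(A \right)} = \frac{\left(-2112 + A\right) \left(1352 + A\right)}{5}$ ($V{\left(A \right)} = \frac{\left(A + 1352\right) \left(A - 2112\right)}{5} = \frac{\left(1352 + A\right) \left(-2112 + A\right)}{5} = \frac{\left(-2112 + A\right) \left(1352 + A\right)}{5}$)
$\frac{V{\left(u{\left(-46 \right)} \right)}}{x} = \frac{- \frac{2855424}{5} - -6992 + \frac{\left(-46\right)^{2}}{5}}{-4153568} = \left(- \frac{2855424}{5} + 6992 + \frac{1}{5} \cdot 2116\right) \left(- \frac{1}{4153568}\right) = \left(- \frac{2855424}{5} + 6992 + \frac{2116}{5}\right) \left(- \frac{1}{4153568}\right) = \left(- \frac{2818348}{5}\right) \left(- \frac{1}{4153568}\right) = \frac{704587}{5191960}$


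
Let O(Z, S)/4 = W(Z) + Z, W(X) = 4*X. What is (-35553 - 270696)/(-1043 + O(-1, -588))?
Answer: 306249/1063 ≈ 288.10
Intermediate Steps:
O(Z, S) = 20*Z (O(Z, S) = 4*(4*Z + Z) = 4*(5*Z) = 20*Z)
(-35553 - 270696)/(-1043 + O(-1, -588)) = (-35553 - 270696)/(-1043 + 20*(-1)) = -306249/(-1043 - 20) = -306249/(-1063) = -306249*(-1/1063) = 306249/1063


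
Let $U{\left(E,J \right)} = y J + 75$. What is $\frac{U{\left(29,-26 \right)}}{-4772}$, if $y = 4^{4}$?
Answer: $\frac{6581}{4772} \approx 1.3791$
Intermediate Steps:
$y = 256$
$U{\left(E,J \right)} = 75 + 256 J$ ($U{\left(E,J \right)} = 256 J + 75 = 75 + 256 J$)
$\frac{U{\left(29,-26 \right)}}{-4772} = \frac{75 + 256 \left(-26\right)}{-4772} = \left(75 - 6656\right) \left(- \frac{1}{4772}\right) = \left(-6581\right) \left(- \frac{1}{4772}\right) = \frac{6581}{4772}$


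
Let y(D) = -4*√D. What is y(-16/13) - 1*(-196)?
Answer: 196 - 16*I*√13/13 ≈ 196.0 - 4.4376*I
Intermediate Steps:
y(-16/13) - 1*(-196) = -4*4*I*√13/13 - 1*(-196) = -4*4*I*√13/13 + 196 = -16*I*√13/13 + 196 = 196 - 16*I*√13/13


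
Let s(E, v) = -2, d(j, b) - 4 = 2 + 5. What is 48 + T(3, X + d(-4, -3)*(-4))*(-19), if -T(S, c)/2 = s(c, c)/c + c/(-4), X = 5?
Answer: 32795/78 ≈ 420.45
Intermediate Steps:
d(j, b) = 11 (d(j, b) = 4 + (2 + 5) = 4 + 7 = 11)
T(S, c) = c/2 + 4/c (T(S, c) = -2*(-2/c + c/(-4)) = -2*(-2/c + c*(-¼)) = -2*(-2/c - c/4) = c/2 + 4/c)
48 + T(3, X + d(-4, -3)*(-4))*(-19) = 48 + ((5 + 11*(-4))/2 + 4/(5 + 11*(-4)))*(-19) = 48 + ((5 - 44)/2 + 4/(5 - 44))*(-19) = 48 + ((½)*(-39) + 4/(-39))*(-19) = 48 + (-39/2 + 4*(-1/39))*(-19) = 48 + (-39/2 - 4/39)*(-19) = 48 - 1529/78*(-19) = 48 + 29051/78 = 32795/78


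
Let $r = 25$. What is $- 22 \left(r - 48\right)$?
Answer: $506$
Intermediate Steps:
$- 22 \left(r - 48\right) = - 22 \left(25 - 48\right) = \left(-22\right) \left(-23\right) = 506$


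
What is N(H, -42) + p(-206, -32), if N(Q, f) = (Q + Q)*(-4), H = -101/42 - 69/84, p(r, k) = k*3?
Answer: -1474/21 ≈ -70.190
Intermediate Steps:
p(r, k) = 3*k
H = -271/84 (H = -101*1/42 - 69*1/84 = -101/42 - 23/28 = -271/84 ≈ -3.2262)
N(Q, f) = -8*Q (N(Q, f) = (2*Q)*(-4) = -8*Q)
N(H, -42) + p(-206, -32) = -8*(-271/84) + 3*(-32) = 542/21 - 96 = -1474/21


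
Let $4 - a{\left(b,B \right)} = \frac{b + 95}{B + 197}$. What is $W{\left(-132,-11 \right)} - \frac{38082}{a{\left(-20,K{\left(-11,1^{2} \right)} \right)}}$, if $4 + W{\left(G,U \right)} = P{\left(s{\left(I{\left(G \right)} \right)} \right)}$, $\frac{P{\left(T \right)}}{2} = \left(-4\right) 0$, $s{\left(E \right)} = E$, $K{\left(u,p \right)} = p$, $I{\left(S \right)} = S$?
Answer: $- \frac{2514368}{239} \approx -10520.0$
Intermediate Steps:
$a{\left(b,B \right)} = 4 - \frac{95 + b}{197 + B}$ ($a{\left(b,B \right)} = 4 - \frac{b + 95}{B + 197} = 4 - \frac{95 + b}{197 + B}$)
$P{\left(T \right)} = 0$ ($P{\left(T \right)} = 2 \left(\left(-4\right) 0\right) = 2 \cdot 0 = 0$)
$W{\left(G,U \right)} = -4$ ($W{\left(G,U \right)} = -4 + 0 = -4$)
$W{\left(-132,-11 \right)} - \frac{38082}{a{\left(-20,K{\left(-11,1^{2} \right)} \right)}} = -4 - \frac{38082}{\frac{1}{197 + 1^{2}} \left(693 - -20 + 4 \cdot 1^{2}\right)} = -4 - \frac{38082}{\frac{1}{197 + 1} \left(693 + 20 + 4 \cdot 1\right)} = -4 - \frac{38082}{\frac{1}{198} \left(693 + 20 + 4\right)} = -4 - \frac{38082}{\frac{1}{198} \cdot 717} = -4 - \frac{38082}{\frac{239}{66}} = -4 - 38082 \cdot \frac{66}{239} = -4 - \frac{2513412}{239} = - \frac{2514368}{239}$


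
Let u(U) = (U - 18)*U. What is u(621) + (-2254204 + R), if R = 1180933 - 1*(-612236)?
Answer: -86572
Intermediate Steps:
R = 1793169 (R = 1180933 + 612236 = 1793169)
u(U) = U*(-18 + U) (u(U) = (-18 + U)*U = U*(-18 + U))
u(621) + (-2254204 + R) = 621*(-18 + 621) + (-2254204 + 1793169) = 621*603 - 461035 = 374463 - 461035 = -86572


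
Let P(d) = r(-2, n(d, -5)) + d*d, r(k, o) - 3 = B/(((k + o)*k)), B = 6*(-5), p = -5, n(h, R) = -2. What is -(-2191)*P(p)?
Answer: 212527/4 ≈ 53132.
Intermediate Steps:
B = -30
r(k, o) = 3 - 30/(k*(k + o)) (r(k, o) = 3 - 30*1/(k*(k + o)) = 3 - 30/(k*(k + o)))
P(d) = -3/4 + d**2 (P(d) = 3*(-10 + (-2)**2 - 2*(-2))/(-2*(-2 - 2)) + d*d = 3*(-1/2)*(-10 + 4 + 4)/(-4) + d**2 = 3*(-1/2)*(-1/4)*(-2) + d**2 = -3/4 + d**2)
-(-2191)*P(p) = -(-2191)*(-3/4 + (-5)**2) = -(-2191)*(-3/4 + 25) = -(-2191)*97/4 = -2191*(-97/4) = 212527/4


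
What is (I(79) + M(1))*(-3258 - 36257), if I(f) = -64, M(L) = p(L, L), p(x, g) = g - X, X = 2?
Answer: 2568475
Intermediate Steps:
p(x, g) = -2 + g (p(x, g) = g - 1*2 = g - 2 = -2 + g)
M(L) = -2 + L
(I(79) + M(1))*(-3258 - 36257) = (-64 + (-2 + 1))*(-3258 - 36257) = (-64 - 1)*(-39515) = -65*(-39515) = 2568475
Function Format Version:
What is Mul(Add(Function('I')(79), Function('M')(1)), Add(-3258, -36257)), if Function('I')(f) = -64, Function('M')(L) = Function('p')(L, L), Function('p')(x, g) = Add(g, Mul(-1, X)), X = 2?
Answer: 2568475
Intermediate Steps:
Function('p')(x, g) = Add(-2, g) (Function('p')(x, g) = Add(g, Mul(-1, 2)) = Add(g, -2) = Add(-2, g))
Function('M')(L) = Add(-2, L)
Mul(Add(Function('I')(79), Function('M')(1)), Add(-3258, -36257)) = Mul(Add(-64, Add(-2, 1)), Add(-3258, -36257)) = Mul(Add(-64, -1), -39515) = Mul(-65, -39515) = 2568475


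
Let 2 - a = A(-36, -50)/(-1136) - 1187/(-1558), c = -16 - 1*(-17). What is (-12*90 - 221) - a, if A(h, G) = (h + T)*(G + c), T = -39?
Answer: -1155270641/884944 ≈ -1305.5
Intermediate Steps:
c = 1 (c = -16 + 17 = 1)
A(h, G) = (1 + G)*(-39 + h) (A(h, G) = (h - 39)*(G + 1) = (-39 + h)*(1 + G) = (1 + G)*(-39 + h))
a = 3958497/884944 (a = 2 - ((-39 - 36 - 39*(-50) - 50*(-36))/(-1136) - 1187/(-1558)) = 2 - ((-39 - 36 + 1950 + 1800)*(-1/1136) - 1187*(-1/1558)) = 2 - (3675*(-1/1136) + 1187/1558) = 2 - (-3675/1136 + 1187/1558) = 2 - 1*(-2188609/884944) = 2 + 2188609/884944 = 3958497/884944 ≈ 4.4732)
(-12*90 - 221) - a = (-12*90 - 221) - 1*3958497/884944 = (-1080 - 221) - 3958497/884944 = -1301 - 3958497/884944 = -1155270641/884944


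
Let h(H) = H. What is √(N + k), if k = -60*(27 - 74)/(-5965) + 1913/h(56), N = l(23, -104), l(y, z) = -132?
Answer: I*√109699253762/33404 ≈ 9.9152*I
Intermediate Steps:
N = -132
k = 2250625/66808 (k = -60*(27 - 74)/(-5965) + 1913/56 = -60*(-47)*(-1/5965) + 1913*(1/56) = 2820*(-1/5965) + 1913/56 = -564/1193 + 1913/56 = 2250625/66808 ≈ 33.688)
√(N + k) = √(-132 + 2250625/66808) = √(-6568031/66808) = I*√109699253762/33404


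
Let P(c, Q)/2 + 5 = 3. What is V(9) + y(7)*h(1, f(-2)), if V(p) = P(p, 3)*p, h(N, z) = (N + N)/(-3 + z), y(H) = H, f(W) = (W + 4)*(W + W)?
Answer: -410/11 ≈ -37.273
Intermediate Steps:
f(W) = 2*W*(4 + W) (f(W) = (4 + W)*(2*W) = 2*W*(4 + W))
P(c, Q) = -4 (P(c, Q) = -10 + 2*3 = -10 + 6 = -4)
h(N, z) = 2*N/(-3 + z) (h(N, z) = (2*N)/(-3 + z) = 2*N/(-3 + z))
V(p) = -4*p
V(9) + y(7)*h(1, f(-2)) = -4*9 + 7*(2*1/(-3 + 2*(-2)*(4 - 2))) = -36 + 7*(2*1/(-3 + 2*(-2)*2)) = -36 + 7*(2*1/(-3 - 8)) = -36 + 7*(2*1/(-11)) = -36 + 7*(2*1*(-1/11)) = -36 + 7*(-2/11) = -36 - 14/11 = -410/11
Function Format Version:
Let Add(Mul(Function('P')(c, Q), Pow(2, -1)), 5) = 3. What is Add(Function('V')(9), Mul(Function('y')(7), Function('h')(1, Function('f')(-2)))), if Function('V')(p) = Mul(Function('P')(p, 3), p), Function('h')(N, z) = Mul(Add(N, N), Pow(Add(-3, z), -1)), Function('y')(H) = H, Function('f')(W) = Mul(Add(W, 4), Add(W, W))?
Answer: Rational(-410, 11) ≈ -37.273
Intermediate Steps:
Function('f')(W) = Mul(2, W, Add(4, W)) (Function('f')(W) = Mul(Add(4, W), Mul(2, W)) = Mul(2, W, Add(4, W)))
Function('P')(c, Q) = -4 (Function('P')(c, Q) = Add(-10, Mul(2, 3)) = Add(-10, 6) = -4)
Function('h')(N, z) = Mul(2, N, Pow(Add(-3, z), -1)) (Function('h')(N, z) = Mul(Mul(2, N), Pow(Add(-3, z), -1)) = Mul(2, N, Pow(Add(-3, z), -1)))
Function('V')(p) = Mul(-4, p)
Add(Function('V')(9), Mul(Function('y')(7), Function('h')(1, Function('f')(-2)))) = Add(Mul(-4, 9), Mul(7, Mul(2, 1, Pow(Add(-3, Mul(2, -2, Add(4, -2))), -1)))) = Add(-36, Mul(7, Mul(2, 1, Pow(Add(-3, Mul(2, -2, 2)), -1)))) = Add(-36, Mul(7, Mul(2, 1, Pow(Add(-3, -8), -1)))) = Add(-36, Mul(7, Mul(2, 1, Pow(-11, -1)))) = Add(-36, Mul(7, Mul(2, 1, Rational(-1, 11)))) = Add(-36, Mul(7, Rational(-2, 11))) = Add(-36, Rational(-14, 11)) = Rational(-410, 11)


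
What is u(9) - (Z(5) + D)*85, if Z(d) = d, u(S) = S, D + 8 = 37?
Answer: -2881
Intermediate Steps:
D = 29 (D = -8 + 37 = 29)
u(9) - (Z(5) + D)*85 = 9 - (5 + 29)*85 = 9 - 34*85 = 9 - 1*2890 = 9 - 2890 = -2881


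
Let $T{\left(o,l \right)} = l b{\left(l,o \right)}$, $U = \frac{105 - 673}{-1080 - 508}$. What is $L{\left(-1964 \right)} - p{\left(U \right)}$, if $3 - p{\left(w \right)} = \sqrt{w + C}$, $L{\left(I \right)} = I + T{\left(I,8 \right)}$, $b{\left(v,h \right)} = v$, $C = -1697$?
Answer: $-1903 + \frac{i \sqrt{267406099}}{397} \approx -1903.0 + 41.19 i$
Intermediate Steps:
$U = \frac{142}{397}$ ($U = - \frac{568}{-1588} = \left(-568\right) \left(- \frac{1}{1588}\right) = \frac{142}{397} \approx 0.35768$)
$T{\left(o,l \right)} = l^{2}$ ($T{\left(o,l \right)} = l l = l^{2}$)
$L{\left(I \right)} = 64 + I$ ($L{\left(I \right)} = I + 8^{2} = I + 64 = 64 + I$)
$p{\left(w \right)} = 3 - \sqrt{-1697 + w}$ ($p{\left(w \right)} = 3 - \sqrt{w - 1697} = 3 - \sqrt{-1697 + w}$)
$L{\left(-1964 \right)} - p{\left(U \right)} = \left(64 - 1964\right) - \left(3 - \sqrt{-1697 + \frac{142}{397}}\right) = -1900 - \left(3 - \sqrt{- \frac{673567}{397}}\right) = -1900 - \left(3 - \frac{i \sqrt{267406099}}{397}\right) = -1903 + \frac{i \sqrt{267406099}}{397}$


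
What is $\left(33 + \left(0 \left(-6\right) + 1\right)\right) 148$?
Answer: $5032$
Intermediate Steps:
$\left(33 + \left(0 \left(-6\right) + 1\right)\right) 148 = \left(33 + \left(0 + 1\right)\right) 148 = \left(33 + 1\right) 148 = 34 \cdot 148 = 5032$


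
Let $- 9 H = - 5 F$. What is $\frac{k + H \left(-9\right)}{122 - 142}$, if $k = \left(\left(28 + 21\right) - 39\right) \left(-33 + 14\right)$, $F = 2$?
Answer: $10$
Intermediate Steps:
$k = -190$ ($k = \left(49 - 39\right) \left(-19\right) = 10 \left(-19\right) = -190$)
$H = \frac{10}{9}$ ($H = - \frac{\left(-5\right) 2}{9} = \left(- \frac{1}{9}\right) \left(-10\right) = \frac{10}{9} \approx 1.1111$)
$\frac{k + H \left(-9\right)}{122 - 142} = \frac{-190 + \frac{10}{9} \left(-9\right)}{122 - 142} = \frac{-190 - 10}{-20} = \left(- \frac{1}{20}\right) \left(-200\right) = 10$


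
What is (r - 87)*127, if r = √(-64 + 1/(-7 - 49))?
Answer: -11049 + 127*I*√50190/28 ≈ -11049.0 + 1016.1*I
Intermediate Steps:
r = I*√50190/28 (r = √(-64 + 1/(-56)) = √(-64 - 1/56) = √(-3585/56) = I*√50190/28 ≈ 8.0011*I)
(r - 87)*127 = (I*√50190/28 - 87)*127 = (-87 + I*√50190/28)*127 = -11049 + 127*I*√50190/28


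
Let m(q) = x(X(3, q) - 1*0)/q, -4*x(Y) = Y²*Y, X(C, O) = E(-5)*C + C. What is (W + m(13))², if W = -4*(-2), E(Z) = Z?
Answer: 287296/169 ≈ 1700.0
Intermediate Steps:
X(C, O) = -4*C (X(C, O) = -5*C + C = -4*C)
W = 8
x(Y) = -Y³/4 (x(Y) = -Y²*Y/4 = -Y³/4)
m(q) = 432/q (m(q) = (-(-4*3 - 1*0)³/4)/q = (-(-12 + 0)³/4)/q = (-¼*(-12)³)/q = (-¼*(-1728))/q = 432/q)
(W + m(13))² = (8 + 432/13)² = (536/13)² = 287296/169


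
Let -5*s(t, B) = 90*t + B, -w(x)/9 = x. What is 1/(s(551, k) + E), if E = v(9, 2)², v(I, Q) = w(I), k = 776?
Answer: -5/17561 ≈ -0.00028472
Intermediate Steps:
w(x) = -9*x
v(I, Q) = -9*I
s(t, B) = -18*t - B/5 (s(t, B) = -(90*t + B)/5 = -(B + 90*t)/5 = -18*t - B/5)
E = 6561 (E = (-9*9)² = (-81)² = 6561)
1/(s(551, k) + E) = 1/((-18*551 - ⅕*776) + 6561) = 1/((-9918 - 776/5) + 6561) = 1/(-50366/5 + 6561) = 1/(-17561/5) = -5/17561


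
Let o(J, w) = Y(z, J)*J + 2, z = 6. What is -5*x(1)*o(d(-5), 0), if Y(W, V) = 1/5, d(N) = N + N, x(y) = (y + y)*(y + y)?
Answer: 0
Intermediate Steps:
x(y) = 4*y² (x(y) = (2*y)*(2*y) = 4*y²)
d(N) = 2*N
Y(W, V) = ⅕
o(J, w) = 2 + J/5 (o(J, w) = J/5 + 2 = 2 + J/5)
-5*x(1)*o(d(-5), 0) = -5*4*1²*(2 + (2*(-5))/5) = -5*4*1*(2 + (⅕)*(-10)) = -20*(2 - 2) = -20*0 = -5*0 = 0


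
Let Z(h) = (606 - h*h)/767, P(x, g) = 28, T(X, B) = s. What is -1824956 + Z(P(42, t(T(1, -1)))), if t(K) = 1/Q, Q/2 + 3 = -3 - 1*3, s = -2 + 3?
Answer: -1399741430/767 ≈ -1.8250e+6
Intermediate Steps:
s = 1
T(X, B) = 1
Q = -18 (Q = -6 + 2*(-3 - 1*3) = -6 + 2*(-3 - 3) = -6 + 2*(-6) = -6 - 12 = -18)
t(K) = -1/18 (t(K) = 1/(-18) = -1/18)
Z(h) = 606/767 - h²/767 (Z(h) = (606 - h²)*(1/767) = 606/767 - h²/767)
-1824956 + Z(P(42, t(T(1, -1)))) = -1824956 + (606/767 - 1/767*28²) = -1824956 + (606/767 - 1/767*784) = -1824956 + (606/767 - 784/767) = -1824956 - 178/767 = -1399741430/767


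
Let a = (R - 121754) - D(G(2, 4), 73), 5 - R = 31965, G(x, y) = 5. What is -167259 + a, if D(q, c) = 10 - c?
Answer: -320910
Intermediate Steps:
R = -31960 (R = 5 - 1*31965 = 5 - 31965 = -31960)
a = -153651 (a = (-31960 - 121754) - (10 - 1*73) = -153714 - (10 - 73) = -153714 - 1*(-63) = -153714 + 63 = -153651)
-167259 + a = -167259 - 153651 = -320910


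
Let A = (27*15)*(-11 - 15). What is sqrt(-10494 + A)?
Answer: 12*I*sqrt(146) ≈ 145.0*I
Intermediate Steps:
A = -10530 (A = 405*(-26) = -10530)
sqrt(-10494 + A) = sqrt(-10494 - 10530) = sqrt(-21024) = 12*I*sqrt(146)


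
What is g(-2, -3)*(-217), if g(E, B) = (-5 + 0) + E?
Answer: 1519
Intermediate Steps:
g(E, B) = -5 + E
g(-2, -3)*(-217) = (-5 - 2)*(-217) = -7*(-217) = 1519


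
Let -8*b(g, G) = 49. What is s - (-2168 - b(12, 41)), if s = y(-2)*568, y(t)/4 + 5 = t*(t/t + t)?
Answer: -37233/8 ≈ -4654.1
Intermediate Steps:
b(g, G) = -49/8 (b(g, G) = -⅛*49 = -49/8)
y(t) = -20 + 4*t*(1 + t) (y(t) = -20 + 4*(t*(t/t + t)) = -20 + 4*(t*(1 + t)) = -20 + 4*t*(1 + t))
s = -6816 (s = (-20 + 4*(-2) + 4*(-2)²)*568 = (-20 - 8 + 4*4)*568 = (-20 - 8 + 16)*568 = -12*568 = -6816)
s - (-2168 - b(12, 41)) = -6816 - (-2168 - 1*(-49/8)) = -6816 - (-2168 + 49/8) = -6816 - 1*(-17295/8) = -6816 + 17295/8 = -37233/8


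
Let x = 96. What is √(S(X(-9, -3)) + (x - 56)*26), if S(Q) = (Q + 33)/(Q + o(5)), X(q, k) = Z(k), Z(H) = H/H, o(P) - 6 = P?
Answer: √37542/6 ≈ 32.293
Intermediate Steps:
o(P) = 6 + P
Z(H) = 1
X(q, k) = 1
S(Q) = (33 + Q)/(11 + Q) (S(Q) = (Q + 33)/(Q + (6 + 5)) = (33 + Q)/(Q + 11) = (33 + Q)/(11 + Q))
√(S(X(-9, -3)) + (x - 56)*26) = √((33 + 1)/(11 + 1) + (96 - 56)*26) = √(34/12 + 40*26) = √((1/12)*34 + 1040) = √(17/6 + 1040) = √(6257/6) = √37542/6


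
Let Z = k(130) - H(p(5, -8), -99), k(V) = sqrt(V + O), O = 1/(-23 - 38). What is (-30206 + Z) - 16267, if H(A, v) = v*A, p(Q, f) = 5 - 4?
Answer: -46374 + 3*sqrt(53741)/61 ≈ -46363.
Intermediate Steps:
O = -1/61 (O = 1/(-61) = -1/61 ≈ -0.016393)
p(Q, f) = 1
H(A, v) = A*v
k(V) = sqrt(-1/61 + V) (k(V) = sqrt(V - 1/61) = sqrt(-1/61 + V))
Z = 99 + 3*sqrt(53741)/61 (Z = sqrt(-61 + 3721*130)/61 - (-99) = sqrt(-61 + 483730)/61 - 1*(-99) = sqrt(483669)/61 + 99 = (3*sqrt(53741))/61 + 99 = 3*sqrt(53741)/61 + 99 = 99 + 3*sqrt(53741)/61 ≈ 110.40)
(-30206 + Z) - 16267 = (-30206 + (99 + 3*sqrt(53741)/61)) - 16267 = (-30107 + 3*sqrt(53741)/61) - 16267 = -46374 + 3*sqrt(53741)/61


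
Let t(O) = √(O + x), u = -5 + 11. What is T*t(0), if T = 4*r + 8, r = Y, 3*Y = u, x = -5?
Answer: 16*I*√5 ≈ 35.777*I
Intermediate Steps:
u = 6
Y = 2 (Y = (⅓)*6 = 2)
t(O) = √(-5 + O) (t(O) = √(O - 5) = √(-5 + O))
r = 2
T = 16 (T = 4*2 + 8 = 8 + 8 = 16)
T*t(0) = 16*√(-5 + 0) = 16*√(-5) = 16*(I*√5) = 16*I*√5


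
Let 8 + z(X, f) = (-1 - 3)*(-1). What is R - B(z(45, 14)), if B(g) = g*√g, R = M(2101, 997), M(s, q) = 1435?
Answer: 1435 + 8*I ≈ 1435.0 + 8.0*I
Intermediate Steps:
z(X, f) = -4 (z(X, f) = -8 + (-1 - 3)*(-1) = -8 - 4*(-1) = -8 + 4 = -4)
R = 1435
B(g) = g^(3/2)
R - B(z(45, 14)) = 1435 - (-4)^(3/2) = 1435 - (-8)*I = 1435 + 8*I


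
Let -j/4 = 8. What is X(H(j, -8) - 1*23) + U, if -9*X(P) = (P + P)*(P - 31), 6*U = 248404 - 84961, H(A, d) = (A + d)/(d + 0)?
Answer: 54089/2 ≈ 27045.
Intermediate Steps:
j = -32 (j = -4*8 = -32)
H(A, d) = (A + d)/d
U = 54481/2 (U = (248404 - 84961)/6 = (⅙)*163443 = 54481/2 ≈ 27241.)
X(P) = -2*P*(-31 + P)/9 (X(P) = -(P + P)*(P - 31)/9 = -2*P*(-31 + P)/9)
X(H(j, -8) - 1*23) + U = 2*((-32 - 8)/(-8) - 1*23)*(31 - ((-32 - 8)/(-8) - 1*23))/9 + 54481/2 = 2*(-⅛*(-40) - 23)*(31 - (-⅛*(-40) - 23))/9 + 54481/2 = 2*(5 - 23)*(31 - (5 - 23))/9 + 54481/2 = (2/9)*(-18)*(31 - 1*(-18)) + 54481/2 = (2/9)*(-18)*(31 + 18) + 54481/2 = (2/9)*(-18)*49 + 54481/2 = -196 + 54481/2 = 54089/2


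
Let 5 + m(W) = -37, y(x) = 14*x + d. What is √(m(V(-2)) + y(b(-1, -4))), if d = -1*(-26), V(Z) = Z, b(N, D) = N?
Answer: I*√30 ≈ 5.4772*I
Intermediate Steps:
d = 26
y(x) = 26 + 14*x (y(x) = 14*x + 26 = 26 + 14*x)
m(W) = -42 (m(W) = -5 - 37 = -42)
√(m(V(-2)) + y(b(-1, -4))) = √(-42 + (26 + 14*(-1))) = √(-42 + (26 - 14)) = √(-42 + 12) = √(-30) = I*√30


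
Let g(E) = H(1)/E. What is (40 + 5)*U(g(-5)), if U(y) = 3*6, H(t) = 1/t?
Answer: 810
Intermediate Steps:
g(E) = 1/E (g(E) = 1/(1*E) = 1/E)
U(y) = 18
(40 + 5)*U(g(-5)) = (40 + 5)*18 = 45*18 = 810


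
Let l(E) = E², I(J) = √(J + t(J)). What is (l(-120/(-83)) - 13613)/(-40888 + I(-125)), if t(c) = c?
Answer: 1916943047308/5758614280933 + 468827785*I*√10/11517228561866 ≈ 0.33288 + 0.00012873*I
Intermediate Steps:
I(J) = √2*√J (I(J) = √(J + J) = √(2*J) = √2*√J)
(l(-120/(-83)) - 13613)/(-40888 + I(-125)) = ((-120/(-83))² - 13613)/(-40888 + √2*√(-125)) = ((-120*(-1/83))² - 13613)/(-40888 + √2*(5*I*√5)) = ((120/83)² - 13613)/(-40888 + 5*I*√10) = (14400/6889 - 13613)/(-40888 + 5*I*√10) = -93765557/(6889*(-40888 + 5*I*√10))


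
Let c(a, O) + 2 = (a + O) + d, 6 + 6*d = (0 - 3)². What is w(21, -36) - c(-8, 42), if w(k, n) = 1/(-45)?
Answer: -2927/90 ≈ -32.522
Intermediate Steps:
d = ½ (d = -1 + (0 - 3)²/6 = -1 + (⅙)*(-3)² = -1 + (⅙)*9 = -1 + 3/2 = ½ ≈ 0.50000)
w(k, n) = -1/45
c(a, O) = -3/2 + O + a (c(a, O) = -2 + ((a + O) + ½) = -2 + ((O + a) + ½) = -2 + (½ + O + a) = -3/2 + O + a)
w(21, -36) - c(-8, 42) = -1/45 - (-3/2 + 42 - 8) = -1/45 - 1*65/2 = -1/45 - 65/2 = -2927/90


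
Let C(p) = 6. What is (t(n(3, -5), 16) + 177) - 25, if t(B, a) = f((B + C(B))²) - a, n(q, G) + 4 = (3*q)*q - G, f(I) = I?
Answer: 1292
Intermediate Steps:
n(q, G) = -4 - G + 3*q² (n(q, G) = -4 + ((3*q)*q - G) = -4 + (3*q² - G) = -4 + (-G + 3*q²) = -4 - G + 3*q²)
t(B, a) = (6 + B)² - a (t(B, a) = (B + 6)² - a = (6 + B)² - a)
(t(n(3, -5), 16) + 177) - 25 = (((6 + (-4 - 1*(-5) + 3*3²))² - 1*16) + 177) - 25 = (((6 + (-4 + 5 + 3*9))² - 16) + 177) - 25 = (((6 + (-4 + 5 + 27))² - 16) + 177) - 25 = (((6 + 28)² - 16) + 177) - 25 = ((34² - 16) + 177) - 25 = ((1156 - 16) + 177) - 25 = (1140 + 177) - 25 = 1317 - 25 = 1292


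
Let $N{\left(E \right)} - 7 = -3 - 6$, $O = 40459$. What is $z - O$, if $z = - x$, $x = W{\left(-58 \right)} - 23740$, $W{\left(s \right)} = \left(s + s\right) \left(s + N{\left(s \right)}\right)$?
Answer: $-23679$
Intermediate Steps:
$N{\left(E \right)} = -2$ ($N{\left(E \right)} = 7 - 9 = -2$)
$W{\left(s \right)} = 2 s \left(-2 + s\right)$ ($W{\left(s \right)} = \left(s + s\right) \left(s - 2\right) = 2 s \left(-2 + s\right)$)
$x = -16780$ ($x = 2 \left(-58\right) \left(-2 - 58\right) - 23740 = 2 \left(-58\right) \left(-60\right) - 23740 = 6960 - 23740 = -16780$)
$z = 16780$ ($z = \left(-1\right) \left(-16780\right) = 16780$)
$z - O = 16780 - 40459 = -23679$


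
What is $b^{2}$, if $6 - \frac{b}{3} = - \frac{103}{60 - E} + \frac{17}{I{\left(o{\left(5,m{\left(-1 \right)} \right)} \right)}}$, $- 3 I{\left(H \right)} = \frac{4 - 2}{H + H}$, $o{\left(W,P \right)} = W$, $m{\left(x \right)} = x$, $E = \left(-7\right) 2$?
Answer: $\frac{3393179001}{5476} \approx 6.1965 \cdot 10^{5}$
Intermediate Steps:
$E = -14$
$I{\left(H \right)} = - \frac{1}{3 H}$ ($I{\left(H \right)} = - \frac{\left(4 - 2\right) \frac{1}{H + H}}{3} = - \frac{2 \frac{1}{2 H}}{3} = - \frac{1}{3 H}$)
$b = \frac{58251}{74}$ ($b = 18 - 3 \left(- \frac{103}{60 - -14} + \frac{17}{\left(- \frac{1}{3}\right) \frac{1}{5}}\right) = 18 - 3 \left(- \frac{103}{60 + 14} + \frac{17}{\left(- \frac{1}{3}\right) \frac{1}{5}}\right) = 18 - 3 \left(- \frac{103}{74} + \frac{17}{- \frac{1}{15}}\right) = 18 - 3 \left(\left(-103\right) \frac{1}{74} + 17 \left(-15\right)\right) = 18 - 3 \left(- \frac{103}{74} - 255\right) = 18 - - \frac{56919}{74} = 18 + \frac{56919}{74} = \frac{58251}{74} \approx 787.18$)
$b^{2} = \left(\frac{58251}{74}\right)^{2} = \frac{3393179001}{5476}$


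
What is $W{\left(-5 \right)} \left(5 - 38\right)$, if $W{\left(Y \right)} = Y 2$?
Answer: $330$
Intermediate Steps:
$W{\left(Y \right)} = 2 Y$
$W{\left(-5 \right)} \left(5 - 38\right) = 2 \left(-5\right) \left(5 - 38\right) = \left(-10\right) \left(-33\right) = 330$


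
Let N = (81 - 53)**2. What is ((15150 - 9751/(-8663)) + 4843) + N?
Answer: 180000902/8663 ≈ 20778.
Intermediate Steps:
N = 784 (N = 28**2 = 784)
((15150 - 9751/(-8663)) + 4843) + N = ((15150 - 9751/(-8663)) + 4843) + 784 = ((15150 - 9751*(-1/8663)) + 4843) + 784 = ((15150 + 9751/8663) + 4843) + 784 = (131254201/8663 + 4843) + 784 = 173209110/8663 + 784 = 180000902/8663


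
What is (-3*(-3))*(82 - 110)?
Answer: -252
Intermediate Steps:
(-3*(-3))*(82 - 110) = 9*(-28) = -252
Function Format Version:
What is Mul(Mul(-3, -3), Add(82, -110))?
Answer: -252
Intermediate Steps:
Mul(Mul(-3, -3), Add(82, -110)) = Mul(9, -28) = -252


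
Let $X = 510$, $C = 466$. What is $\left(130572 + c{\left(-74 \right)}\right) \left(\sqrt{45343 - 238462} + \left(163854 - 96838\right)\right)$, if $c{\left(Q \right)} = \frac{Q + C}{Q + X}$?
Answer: $\frac{953801601136}{109} + \frac{14232446 i \sqrt{193119}}{109} \approx 8.7505 \cdot 10^{9} + 5.7381 \cdot 10^{7} i$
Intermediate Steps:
$c{\left(Q \right)} = \frac{466 + Q}{510 + Q}$ ($c{\left(Q \right)} = \frac{Q + 466}{Q + 510} = \frac{466 + Q}{510 + Q}$)
$\left(130572 + c{\left(-74 \right)}\right) \left(\sqrt{45343 - 238462} + \left(163854 - 96838\right)\right) = \left(130572 + \frac{466 - 74}{510 - 74}\right) \left(\sqrt{45343 - 238462} + \left(163854 - 96838\right)\right) = \left(130572 + \frac{1}{436} \cdot 392\right) \left(\sqrt{-193119} + \left(163854 - 96838\right)\right) = \left(130572 + \frac{1}{436} \cdot 392\right) \left(i \sqrt{193119} + 67016\right) = \left(130572 + \frac{98}{109}\right) \left(67016 + i \sqrt{193119}\right) = \frac{14232446 \left(67016 + i \sqrt{193119}\right)}{109} = \frac{953801601136}{109} + \frac{14232446 i \sqrt{193119}}{109}$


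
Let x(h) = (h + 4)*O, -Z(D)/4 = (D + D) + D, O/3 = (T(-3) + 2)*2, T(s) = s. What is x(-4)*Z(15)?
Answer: 0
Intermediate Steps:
O = -6 (O = 3*((-3 + 2)*2) = 3*(-1*2) = 3*(-2) = -6)
Z(D) = -12*D (Z(D) = -4*((D + D) + D) = -4*(2*D + D) = -12*D)
x(h) = -24 - 6*h (x(h) = (h + 4)*(-6) = (4 + h)*(-6) = -24 - 6*h)
x(-4)*Z(15) = (-24 - 6*(-4))*(-12*15) = (-24 + 24)*(-180) = 0*(-180) = 0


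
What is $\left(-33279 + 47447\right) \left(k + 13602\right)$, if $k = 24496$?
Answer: $539772464$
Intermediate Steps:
$\left(-33279 + 47447\right) \left(k + 13602\right) = \left(-33279 + 47447\right) \left(24496 + 13602\right) = 14168 \cdot 38098 = 539772464$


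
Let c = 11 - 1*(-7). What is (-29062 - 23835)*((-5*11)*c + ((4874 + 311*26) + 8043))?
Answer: -1058627661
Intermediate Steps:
c = 18 (c = 11 + 7 = 18)
(-29062 - 23835)*((-5*11)*c + ((4874 + 311*26) + 8043)) = (-29062 - 23835)*(-5*11*18 + ((4874 + 311*26) + 8043)) = -52897*(-55*18 + ((4874 + 8086) + 8043)) = -52897*(-990 + (12960 + 8043)) = -52897*(-990 + 21003) = -52897*20013 = -1058627661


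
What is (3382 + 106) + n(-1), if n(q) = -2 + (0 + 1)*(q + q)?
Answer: 3484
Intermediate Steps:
n(q) = -2 + 2*q (n(q) = -2 + 1*(2*q) = -2 + 2*q)
(3382 + 106) + n(-1) = (3382 + 106) + (-2 + 2*(-1)) = 3488 + (-2 - 2) = 3488 - 4 = 3484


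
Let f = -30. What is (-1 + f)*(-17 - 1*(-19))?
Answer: -62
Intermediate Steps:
(-1 + f)*(-17 - 1*(-19)) = (-1 - 30)*(-17 - 1*(-19)) = -31*(-17 + 19) = -31*2 = -62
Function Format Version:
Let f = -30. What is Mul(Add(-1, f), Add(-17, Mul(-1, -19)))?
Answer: -62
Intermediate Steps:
Mul(Add(-1, f), Add(-17, Mul(-1, -19))) = Mul(Add(-1, -30), Add(-17, Mul(-1, -19))) = Mul(-31, Add(-17, 19)) = Mul(-31, 2) = -62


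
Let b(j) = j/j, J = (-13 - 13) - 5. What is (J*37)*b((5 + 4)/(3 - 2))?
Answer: -1147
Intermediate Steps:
J = -31 (J = -26 - 5 = -31)
b(j) = 1
(J*37)*b((5 + 4)/(3 - 2)) = -31*37*1 = -1147*1 = -1147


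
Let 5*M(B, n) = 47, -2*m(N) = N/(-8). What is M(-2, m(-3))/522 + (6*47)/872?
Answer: 194251/568980 ≈ 0.34140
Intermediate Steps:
m(N) = N/16 (m(N) = -N/(2*(-8)) = -N*(-1)/(2*8) = -(-1)*N/16 = N/16)
M(B, n) = 47/5 (M(B, n) = (⅕)*47 = 47/5)
M(-2, m(-3))/522 + (6*47)/872 = (47/5)/522 + (6*47)/872 = (47/5)*(1/522) + 282*(1/872) = 47/2610 + 141/436 = 194251/568980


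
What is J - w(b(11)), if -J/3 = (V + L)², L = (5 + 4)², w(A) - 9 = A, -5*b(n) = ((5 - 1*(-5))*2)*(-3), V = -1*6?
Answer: -16896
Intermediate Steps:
V = -6
b(n) = 12 (b(n) = -(5 - 1*(-5))*2*(-3)/5 = -(5 + 5)*2*(-3)/5 = -10*2*(-3)/5 = -4*(-3) = -⅕*(-60) = 12)
w(A) = 9 + A
L = 81 (L = 9² = 81)
J = -16875 (J = -3*(-6 + 81)² = -3*75² = -3*5625 = -16875)
J - w(b(11)) = -16875 - (9 + 12) = -16875 - 1*21 = -16875 - 21 = -16896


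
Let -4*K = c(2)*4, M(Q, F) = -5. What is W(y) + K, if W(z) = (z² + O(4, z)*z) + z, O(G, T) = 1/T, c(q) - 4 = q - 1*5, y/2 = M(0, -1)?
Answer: 90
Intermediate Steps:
y = -10 (y = 2*(-5) = -10)
c(q) = -1 + q (c(q) = 4 + (q - 1*5) = 4 + (q - 5) = 4 + (-5 + q) = -1 + q)
K = -1 (K = -(-1 + 2)*4/4 = -4/4 = -¼*4 = -1)
W(z) = 1 + z + z² (W(z) = (z² + z/z) + z = (z² + 1) + z = (1 + z²) + z = 1 + z + z²)
W(y) + K = (1 - 10*(1 - 10)) - 1 = (1 - 10*(-9)) - 1 = (1 + 90) - 1 = 91 - 1 = 90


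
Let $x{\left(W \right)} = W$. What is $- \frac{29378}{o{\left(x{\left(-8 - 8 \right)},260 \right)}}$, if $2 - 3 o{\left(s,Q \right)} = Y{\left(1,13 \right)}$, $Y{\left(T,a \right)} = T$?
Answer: $-88134$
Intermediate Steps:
$o{\left(s,Q \right)} = \frac{1}{3}$ ($o{\left(s,Q \right)} = \frac{2}{3} - \frac{1}{3} = \frac{1}{3}$)
$- \frac{29378}{o{\left(x{\left(-8 - 8 \right)},260 \right)}} = - 29378 \frac{1}{\frac{1}{3}} = \left(-29378\right) 3 = -88134$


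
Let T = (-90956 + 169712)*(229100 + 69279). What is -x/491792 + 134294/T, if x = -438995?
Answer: 2579017370767057/2889171837352752 ≈ 0.89265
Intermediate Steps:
T = 23499136524 (T = 78756*298379 = 23499136524)
-x/491792 + 134294/T = -1*(-438995)/491792 + 134294/23499136524 = 438995*(1/491792) + 134294*(1/23499136524) = 438995/491792 + 67147/11749568262 = 2579017370767057/2889171837352752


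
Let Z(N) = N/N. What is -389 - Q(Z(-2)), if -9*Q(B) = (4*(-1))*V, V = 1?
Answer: -3505/9 ≈ -389.44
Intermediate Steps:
Z(N) = 1
Q(B) = 4/9 (Q(B) = -4*(-1)/9 = -(-4)/9 = -⅑*(-4) = 4/9)
-389 - Q(Z(-2)) = -389 - 1*4/9 = -389 - 4/9 = -3505/9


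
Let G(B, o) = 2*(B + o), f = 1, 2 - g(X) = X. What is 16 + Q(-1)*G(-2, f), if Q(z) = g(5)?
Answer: 22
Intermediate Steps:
g(X) = 2 - X
Q(z) = -3 (Q(z) = 2 - 1*5 = 2 - 5 = -3)
G(B, o) = 2*B + 2*o
16 + Q(-1)*G(-2, f) = 16 - 3*(2*(-2) + 2*1) = 16 - 3*(-4 + 2) = 16 - 3*(-2) = 16 + 6 = 22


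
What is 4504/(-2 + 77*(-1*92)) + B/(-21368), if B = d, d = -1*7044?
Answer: -5790961/18926706 ≈ -0.30597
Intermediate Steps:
d = -7044
B = -7044
4504/(-2 + 77*(-1*92)) + B/(-21368) = 4504/(-2 + 77*(-1*92)) - 7044/(-21368) = 4504/(-2 + 77*(-92)) - 7044*(-1/21368) = 4504/(-2 - 7084) + 1761/5342 = 4504/(-7086) + 1761/5342 = 4504*(-1/7086) + 1761/5342 = -2252/3543 + 1761/5342 = -5790961/18926706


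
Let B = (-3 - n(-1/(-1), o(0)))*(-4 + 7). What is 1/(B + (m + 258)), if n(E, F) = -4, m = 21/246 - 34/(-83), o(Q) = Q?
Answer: 6806/1779735 ≈ 0.0038242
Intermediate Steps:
m = 3369/6806 (m = 21*(1/246) - 34*(-1/83) = 7/82 + 34/83 = 3369/6806 ≈ 0.49500)
B = 3 (B = (-3 - 1*(-4))*(-4 + 7) = (-3 + 4)*3 = 1*3 = 3)
1/(B + (m + 258)) = 1/(3 + (3369/6806 + 258)) = 1/(3 + 1759317/6806) = 1/(1779735/6806) = 6806/1779735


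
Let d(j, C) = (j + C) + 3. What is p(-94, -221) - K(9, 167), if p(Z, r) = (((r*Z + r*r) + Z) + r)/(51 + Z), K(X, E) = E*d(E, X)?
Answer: -1354699/43 ≈ -31505.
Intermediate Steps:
d(j, C) = 3 + C + j (d(j, C) = (C + j) + 3 = 3 + C + j)
K(X, E) = E*(3 + E + X) (K(X, E) = E*(3 + X + E) = E*(3 + E + X))
p(Z, r) = (Z + r + r**2 + Z*r)/(51 + Z) (p(Z, r) = (((Z*r + r**2) + Z) + r)/(51 + Z) = (((r**2 + Z*r) + Z) + r)/(51 + Z) = ((Z + r**2 + Z*r) + r)/(51 + Z) = (Z + r + r**2 + Z*r)/(51 + Z))
p(-94, -221) - K(9, 167) = (-94 - 221 + (-221)**2 - 94*(-221))/(51 - 94) - 167*(3 + 167 + 9) = (-94 - 221 + 48841 + 20774)/(-43) - 167*179 = -1/43*69300 - 1*29893 = -69300/43 - 29893 = -1354699/43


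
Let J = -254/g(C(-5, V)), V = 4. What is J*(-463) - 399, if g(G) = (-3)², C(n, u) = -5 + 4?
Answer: 114011/9 ≈ 12668.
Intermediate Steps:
C(n, u) = -1
g(G) = 9
J = -254/9 ≈ -28.222
J*(-463) - 399 = -254/9*(-463) - 399 = 117602/9 - 399 = 114011/9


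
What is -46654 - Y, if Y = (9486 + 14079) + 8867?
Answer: -79086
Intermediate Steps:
Y = 32432 (Y = 23565 + 8867 = 32432)
-46654 - Y = -46654 - 1*32432 = -46654 - 32432 = -79086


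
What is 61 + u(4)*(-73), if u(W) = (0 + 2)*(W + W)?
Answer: -1107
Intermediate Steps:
u(W) = 4*W (u(W) = 2*(2*W) = 4*W)
61 + u(4)*(-73) = 61 + (4*4)*(-73) = 61 + 16*(-73) = 61 - 1168 = -1107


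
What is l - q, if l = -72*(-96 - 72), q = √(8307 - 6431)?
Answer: 12096 - 2*√469 ≈ 12053.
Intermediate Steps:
q = 2*√469 (q = √1876 = 2*√469 ≈ 43.313)
l = 12096 (l = -72*(-168) = 12096)
l - q = 12096 - 2*√469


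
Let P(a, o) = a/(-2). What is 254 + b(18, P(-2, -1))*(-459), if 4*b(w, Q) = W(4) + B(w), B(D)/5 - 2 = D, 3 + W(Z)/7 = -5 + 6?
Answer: -19229/2 ≈ -9614.5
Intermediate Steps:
W(Z) = -14 (W(Z) = -21 + 7*(-5 + 6) = -21 + 7*1 = -21 + 7 = -14)
B(D) = 10 + 5*D
P(a, o) = -a/2 (P(a, o) = a*(-½) = -a/2)
b(w, Q) = -1 + 5*w/4 (b(w, Q) = (-14 + (10 + 5*w))/4 = (-4 + 5*w)/4 = -1 + 5*w/4)
254 + b(18, P(-2, -1))*(-459) = 254 + (-1 + (5/4)*18)*(-459) = 254 + (-1 + 45/2)*(-459) = 254 + (43/2)*(-459) = 254 - 19737/2 = -19229/2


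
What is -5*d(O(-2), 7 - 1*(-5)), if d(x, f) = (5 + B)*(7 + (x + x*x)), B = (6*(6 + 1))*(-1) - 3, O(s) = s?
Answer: 1800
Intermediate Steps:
B = -45 (B = (6*7)*(-1) - 3 = 42*(-1) - 3 = -42 - 3 = -45)
d(x, f) = -280 - 40*x - 40*x**2 (d(x, f) = (5 - 45)*(7 + (x + x*x)) = -40*(7 + (x + x**2)) = -40*(7 + x + x**2) = -280 - 40*x - 40*x**2)
-5*d(O(-2), 7 - 1*(-5)) = -5*(-280 - 40*(-2) - 40*(-2)**2) = -5*(-280 + 80 - 40*4) = -5*(-280 + 80 - 160) = -5*(-360) = 1800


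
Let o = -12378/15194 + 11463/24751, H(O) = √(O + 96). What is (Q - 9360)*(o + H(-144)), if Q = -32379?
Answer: 2758928199192/188033347 - 166956*I*√3 ≈ 14673.0 - 2.8918e+5*I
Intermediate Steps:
H(O) = √(96 + O)
o = -66099528/188033347 (o = -12378*1/15194 + 11463*(1/24751) = -6189/7597 + 11463/24751 = -66099528/188033347 ≈ -0.35153)
(Q - 9360)*(o + H(-144)) = (-32379 - 9360)*(-66099528/188033347 + √(96 - 144)) = -41739*(-66099528/188033347 + √(-48)) = -41739*(-66099528/188033347 + 4*I*√3) = 2758928199192/188033347 - 166956*I*√3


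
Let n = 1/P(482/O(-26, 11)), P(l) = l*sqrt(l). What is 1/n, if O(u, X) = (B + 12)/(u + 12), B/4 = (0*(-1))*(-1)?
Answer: -1687*I*sqrt(5061)/9 ≈ -13335.0*I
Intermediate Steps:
B = 0 (B = 4*((0*(-1))*(-1)) = 4*(0*(-1)) = 4*0 = 0)
O(u, X) = 12/(12 + u) (O(u, X) = (0 + 12)/(u + 12) = 12/(12 + u))
P(l) = l**(3/2)
n = 3*I*sqrt(5061)/2845969 (n = 1/((482/((12/(12 - 26))))**(3/2)) = 1/((482/((12/(-14))))**(3/2)) = 1/((482/((12*(-1/14))))**(3/2)) = 1/((482/(-6/7))**(3/2)) = 1/((482*(-7/6))**(3/2)) = 1/((-1687/3)**(3/2)) = 1/(-1687*I*sqrt(5061)/9) = 3*I*sqrt(5061)/2845969 ≈ 7.4991e-5*I)
1/n = 1/(3*I*sqrt(5061)/2845969) = -1687*I*sqrt(5061)/9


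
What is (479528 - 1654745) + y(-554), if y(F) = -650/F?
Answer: -325534784/277 ≈ -1.1752e+6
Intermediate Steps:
(479528 - 1654745) + y(-554) = (479528 - 1654745) - 650/(-554) = -1175217 - 650*(-1/554) = -1175217 + 325/277 = -325534784/277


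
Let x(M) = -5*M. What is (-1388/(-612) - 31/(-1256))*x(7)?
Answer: -15420125/192168 ≈ -80.243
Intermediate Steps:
(-1388/(-612) - 31/(-1256))*x(7) = (-1388/(-612) - 31/(-1256))*(-5*7) = (-1388*(-1/612) - 31*(-1/1256))*(-35) = (347/153 + 31/1256)*(-35) = (440575/192168)*(-35) = -15420125/192168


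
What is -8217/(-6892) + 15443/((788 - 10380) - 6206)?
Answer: 11689505/54439908 ≈ 0.21472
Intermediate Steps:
-8217/(-6892) + 15443/((788 - 10380) - 6206) = -8217*(-1/6892) + 15443/(-9592 - 6206) = 8217/6892 + 15443/(-15798) = 8217/6892 + 15443*(-1/15798) = 8217/6892 - 15443/15798 = 11689505/54439908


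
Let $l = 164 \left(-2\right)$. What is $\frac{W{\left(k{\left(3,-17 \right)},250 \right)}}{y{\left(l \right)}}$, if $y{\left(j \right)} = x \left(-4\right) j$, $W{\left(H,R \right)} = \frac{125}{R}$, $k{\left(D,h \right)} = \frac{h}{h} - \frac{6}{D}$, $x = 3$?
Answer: $\frac{1}{7872} \approx 0.00012703$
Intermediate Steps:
$k{\left(D,h \right)} = 1 - \frac{6}{D}$
$l = -328$
$y{\left(j \right)} = - 12 j$ ($y{\left(j \right)} = 3 \left(-4\right) j = - 12 j$)
$\frac{W{\left(k{\left(3,-17 \right)},250 \right)}}{y{\left(l \right)}} = \frac{125 \cdot \frac{1}{250}}{\left(-12\right) \left(-328\right)} = \frac{125 \cdot \frac{1}{250}}{3936} = \frac{1}{2} \cdot \frac{1}{3936} = \frac{1}{7872}$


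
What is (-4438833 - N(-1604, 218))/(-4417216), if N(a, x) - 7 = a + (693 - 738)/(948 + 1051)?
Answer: 8870034719/8830014784 ≈ 1.0045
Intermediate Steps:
N(a, x) = 13948/1999 + a (N(a, x) = 7 + (a + (693 - 738)/(948 + 1051)) = 7 + (a - 45/1999) = 7 + (-45/1999 + a) = 13948/1999 + a)
(-4438833 - N(-1604, 218))/(-4417216) = (-4438833 - (13948/1999 - 1604))/(-4417216) = (-4438833 - 1*(-3192448/1999))*(-1/4417216) = (-4438833 + 3192448/1999)*(-1/4417216) = -8870034719/1999*(-1/4417216) = 8870034719/8830014784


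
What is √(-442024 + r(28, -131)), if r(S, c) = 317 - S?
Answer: 7*I*√9015 ≈ 664.63*I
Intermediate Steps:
√(-442024 + r(28, -131)) = √(-442024 + (317 - 1*28)) = √(-442024 + (317 - 28)) = √(-442024 + 289) = √(-441735) = 7*I*√9015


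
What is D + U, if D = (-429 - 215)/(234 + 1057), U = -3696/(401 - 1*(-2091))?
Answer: -227728/114899 ≈ -1.9820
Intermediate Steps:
U = -132/89 (U = -3696/(401 + 2091) = -3696/2492 = -3696*1/2492 = -132/89 ≈ -1.4831)
D = -644/1291 ≈ -0.49884
D + U = -644/1291 - 132/89 = -227728/114899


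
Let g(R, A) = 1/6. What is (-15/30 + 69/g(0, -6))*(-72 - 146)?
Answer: -90143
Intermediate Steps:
g(R, A) = ⅙
(-15/30 + 69/g(0, -6))*(-72 - 146) = (-15/30 + 69/(⅙))*(-72 - 146) = (-15*1/30 + 69*6)*(-218) = (-½ + 414)*(-218) = (827/2)*(-218) = -90143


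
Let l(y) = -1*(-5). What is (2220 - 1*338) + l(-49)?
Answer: 1887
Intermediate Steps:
l(y) = 5
(2220 - 1*338) + l(-49) = (2220 - 1*338) + 5 = (2220 - 338) + 5 = 1882 + 5 = 1887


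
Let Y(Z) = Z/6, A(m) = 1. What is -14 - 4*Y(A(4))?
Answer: -44/3 ≈ -14.667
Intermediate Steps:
Y(Z) = Z/6 (Y(Z) = Z*(⅙) = Z/6)
-14 - 4*Y(A(4)) = -14 - 2/3 = -14 - 4*⅙ = -14 - ⅔ = -44/3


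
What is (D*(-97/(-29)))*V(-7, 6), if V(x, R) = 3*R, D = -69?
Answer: -120474/29 ≈ -4154.3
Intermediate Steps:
(D*(-97/(-29)))*V(-7, 6) = (-(-6693)/(-29))*(3*6) = -(-6693)*(-1)/29*18 = -69*97/29*18 = -6693/29*18 = -120474/29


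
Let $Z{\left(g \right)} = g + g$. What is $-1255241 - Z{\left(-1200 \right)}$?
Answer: $-1252841$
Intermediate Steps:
$Z{\left(g \right)} = 2 g$
$-1255241 - Z{\left(-1200 \right)} = -1255241 - 2 \left(-1200\right) = -1255241 - -2400 = -1255241 + 2400 = -1252841$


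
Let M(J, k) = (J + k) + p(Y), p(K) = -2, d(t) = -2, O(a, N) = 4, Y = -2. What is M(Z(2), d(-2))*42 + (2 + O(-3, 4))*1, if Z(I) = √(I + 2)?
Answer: -78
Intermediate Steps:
Z(I) = √(2 + I)
M(J, k) = -2 + J + k (M(J, k) = (J + k) - 2 = -2 + J + k)
M(Z(2), d(-2))*42 + (2 + O(-3, 4))*1 = (-2 + √(2 + 2) - 2)*42 + (2 + 4)*1 = (-2 + √4 - 2)*42 + 6*1 = (-2 + 2 - 2)*42 + 6 = -2*42 + 6 = -84 + 6 = -78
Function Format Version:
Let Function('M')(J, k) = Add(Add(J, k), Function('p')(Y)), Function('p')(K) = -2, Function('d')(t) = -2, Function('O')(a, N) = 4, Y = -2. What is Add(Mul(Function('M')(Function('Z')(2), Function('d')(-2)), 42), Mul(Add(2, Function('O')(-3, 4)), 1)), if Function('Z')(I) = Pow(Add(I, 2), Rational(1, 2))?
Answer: -78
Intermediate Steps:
Function('Z')(I) = Pow(Add(2, I), Rational(1, 2))
Function('M')(J, k) = Add(-2, J, k) (Function('M')(J, k) = Add(Add(J, k), -2) = Add(-2, J, k))
Add(Mul(Function('M')(Function('Z')(2), Function('d')(-2)), 42), Mul(Add(2, Function('O')(-3, 4)), 1)) = Add(Mul(Add(-2, Pow(Add(2, 2), Rational(1, 2)), -2), 42), Mul(Add(2, 4), 1)) = Add(Mul(Add(-2, Pow(4, Rational(1, 2)), -2), 42), Mul(6, 1)) = Add(Mul(Add(-2, 2, -2), 42), 6) = Add(Mul(-2, 42), 6) = Add(-84, 6) = -78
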